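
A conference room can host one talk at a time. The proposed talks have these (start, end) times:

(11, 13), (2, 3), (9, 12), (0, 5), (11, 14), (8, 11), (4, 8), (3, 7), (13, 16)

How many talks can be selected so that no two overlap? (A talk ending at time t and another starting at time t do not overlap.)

5

Order by finish time; keep every interval that doesn't clash with the previous kept one.
Sorted by end: (2,3)  (0,5)  (3,7)  (4,8)  (8,11)  (9,12)  (11,13)  (11,14)  (13,16)
take (2,3); take (3,7); skip (4,8); take (8,11); take (11,13); take (13,16).
Selected 5 talks.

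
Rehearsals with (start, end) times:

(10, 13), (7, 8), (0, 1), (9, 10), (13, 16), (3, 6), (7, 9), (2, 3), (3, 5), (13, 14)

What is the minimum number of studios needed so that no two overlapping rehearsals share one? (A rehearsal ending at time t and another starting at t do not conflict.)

2

Events (time:±→running): 0:+→1 1:-→0 2:+→1 3:-→0 3:+→1 3:+→2 … peak 2.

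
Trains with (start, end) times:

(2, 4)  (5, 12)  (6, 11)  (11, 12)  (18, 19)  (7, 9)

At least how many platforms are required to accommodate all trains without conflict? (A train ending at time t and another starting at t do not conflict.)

3

Count concurrent intervals with a sweep; the peak is the room count.
Events (time:±→running): 2:+→1 4:-→0 5:+→1 6:+→2 7:+→3 … peak 3.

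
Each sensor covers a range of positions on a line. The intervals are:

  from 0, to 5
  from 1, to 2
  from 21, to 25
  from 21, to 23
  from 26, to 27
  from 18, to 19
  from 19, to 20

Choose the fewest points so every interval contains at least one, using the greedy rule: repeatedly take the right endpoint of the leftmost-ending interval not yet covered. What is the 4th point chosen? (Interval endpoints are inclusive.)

27

Sort by right endpoint; whenever an interval is uncovered, place a point at its right end.
Sorted: [1,2] [0,5] [18,19] [19,20] [21,23] [21,25] [26,27]
{[1,2],[0,5]} hit by 2; {[18,19],[19,20]} hit by 19; {[21,23],[21,25]} hit by 23; {[26,27]} hit by 27.
Points: 2, 19, 23, 27 (4 total).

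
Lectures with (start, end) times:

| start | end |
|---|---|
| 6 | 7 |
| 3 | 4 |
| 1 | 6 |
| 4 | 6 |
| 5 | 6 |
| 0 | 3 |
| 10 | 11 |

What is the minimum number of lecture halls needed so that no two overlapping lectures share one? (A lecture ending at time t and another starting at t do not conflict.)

Count concurrent intervals with a sweep; the peak is the room count.
Events (time:±→running): 0:+→1 1:+→2 3:-→1 3:+→2 4:-→1 4:+→2 5:+→3 … peak 3.

3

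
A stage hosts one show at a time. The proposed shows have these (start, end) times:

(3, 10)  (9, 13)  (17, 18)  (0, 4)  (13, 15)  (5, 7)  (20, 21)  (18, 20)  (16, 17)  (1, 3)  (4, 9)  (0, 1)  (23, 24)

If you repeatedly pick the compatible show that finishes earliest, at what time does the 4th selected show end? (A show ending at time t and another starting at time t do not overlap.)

Order by finish time; keep every interval that doesn't clash with the previous kept one.
By end time: (0,1), (1,3), (0,4), (5,7), (4,9), (3,10), (9,13), (13,15), (16,17), (17,18), (18,20), (20,21), (23,24).
Pick (0,1); next start ≥ 1 → (1,3); next start ≥ 3 → (5,7); next start ≥ 7 → (9,13); next start ≥ 13 → (13,15); next start ≥ 15 → (16,17); next start ≥ 17 → (17,18); next start ≥ 18 → (18,20); next start ≥ 20 → (20,21); next start ≥ 21 → (23,24).
Selected: (0,1) (1,3) (5,7) (9,13) (13,15) (16,17) (17,18) (18,20) (20,21) (23,24)

13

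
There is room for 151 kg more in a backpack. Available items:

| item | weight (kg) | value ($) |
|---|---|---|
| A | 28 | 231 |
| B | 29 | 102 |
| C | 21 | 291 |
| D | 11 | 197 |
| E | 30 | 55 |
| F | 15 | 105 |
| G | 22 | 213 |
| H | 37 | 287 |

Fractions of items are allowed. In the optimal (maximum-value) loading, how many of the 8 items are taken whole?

6

Greedy by value/weight ratio, highest first.
Ratios (sorted): D 17.91, C 13.86, G 9.68, A 8.25, H 7.76, F 7.00, B 3.52, E 1.83
take D (11 @ 197); take C (21 @ 291); take G (22 @ 213); take A (28 @ 231); take H (37 @ 287); take F (15 @ 105); take 17/29 of B → 59.79. Capacity used 151/151.
6 item(s) taken whole; one partial (take 17/29 of B).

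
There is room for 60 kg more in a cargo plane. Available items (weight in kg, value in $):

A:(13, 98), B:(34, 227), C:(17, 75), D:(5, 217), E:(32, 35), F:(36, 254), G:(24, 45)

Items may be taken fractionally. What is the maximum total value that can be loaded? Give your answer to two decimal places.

Sort by value per unit weight and fill in that order.
Ratios (sorted): D 43.40, A 7.54, F 7.06, B 6.68, C 4.41, G 1.88, E 1.09
take D (5 @ 217); take A (13 @ 98); take F (36 @ 254); take 6/34 of B → 40.06. Capacity used 60/60.
Total value = 609.06

609.06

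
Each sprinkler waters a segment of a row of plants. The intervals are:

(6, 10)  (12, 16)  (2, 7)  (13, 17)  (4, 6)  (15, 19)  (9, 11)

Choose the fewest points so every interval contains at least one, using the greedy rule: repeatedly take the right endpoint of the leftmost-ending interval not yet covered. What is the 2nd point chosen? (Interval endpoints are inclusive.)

11

Process intervals by earliest right end; each time one isn't hit yet, stab at its right endpoint.
By right end: [4,6]  [2,7]  [6,10]  [9,11]  [12,16]  [13,17]  [15,19]
[4,6] uncovered → point at 6; [9,11] uncovered → point at 11; [12,16] uncovered → point at 16.
Points: 6, 11, 16 (3 total).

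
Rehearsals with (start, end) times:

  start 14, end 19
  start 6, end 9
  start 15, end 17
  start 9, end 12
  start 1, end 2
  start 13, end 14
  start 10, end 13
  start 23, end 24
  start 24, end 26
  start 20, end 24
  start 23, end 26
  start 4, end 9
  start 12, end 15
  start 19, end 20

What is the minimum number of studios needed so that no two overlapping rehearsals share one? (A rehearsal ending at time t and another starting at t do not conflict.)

Count concurrent intervals with a sweep; the peak is the room count.
starts: [1, 4, 6, 9, 10, 12, 13, 14, 15, 19, 20, 23, 23, 24]
ends:   [2, 9, 9, 12, 13, 14, 15, 17, 19, 20, 24, 24, 26, 26]
s1→1 e2→0 s4→1 s6→2 e9→1 e9→0 s9→1 s10→2 e12→1 s12→2 e13→1 s13→2 e14→1 s14→2 e15→1 s15→2 e17→1 e19→0 s19→1 e20→0 s20→1 s23→2 s23→3  — peak 3.

3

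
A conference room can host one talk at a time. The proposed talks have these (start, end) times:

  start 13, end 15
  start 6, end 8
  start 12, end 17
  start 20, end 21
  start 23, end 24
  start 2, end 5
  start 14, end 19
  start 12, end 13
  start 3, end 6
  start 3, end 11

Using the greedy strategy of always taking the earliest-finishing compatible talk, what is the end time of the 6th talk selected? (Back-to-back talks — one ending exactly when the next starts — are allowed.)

Sort by end time and greedily take each interval whose start is ≥ the last chosen end.
Sorted by end: (2,5)  (3,6)  (6,8)  (3,11)  (12,13)  (13,15)  (12,17)  (14,19)  (20,21)  (23,24)
take (2,5); skip (3,6); take (6,8); take (12,13); take (13,15); skip (14,19); take (20,21); take (23,24).
Selected: (2,5) (6,8) (12,13) (13,15) (20,21) (23,24)

24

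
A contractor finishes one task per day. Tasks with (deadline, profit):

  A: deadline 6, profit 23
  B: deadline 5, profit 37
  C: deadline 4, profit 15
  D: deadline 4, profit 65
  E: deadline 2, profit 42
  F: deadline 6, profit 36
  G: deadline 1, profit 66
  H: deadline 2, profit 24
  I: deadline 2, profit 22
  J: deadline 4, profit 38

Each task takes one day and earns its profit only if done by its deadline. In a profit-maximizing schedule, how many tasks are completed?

6

Sort by profit descending; place each in the latest free slot ≤ its deadline.
Profit order: G=66 D=65 E=42 J=38 B=37 F=36 H=24 A=23 I=22 C=15
Assign: G→slot 1, D→slot 4, E→slot 2, J→slot 3, B→slot 5, F→slot 6, H skipped, A skipped, I skipped, C skipped.
Slots: [1:G] [2:E] [3:J] [4:D] [5:B] [6:F]
6 of 10 scheduled.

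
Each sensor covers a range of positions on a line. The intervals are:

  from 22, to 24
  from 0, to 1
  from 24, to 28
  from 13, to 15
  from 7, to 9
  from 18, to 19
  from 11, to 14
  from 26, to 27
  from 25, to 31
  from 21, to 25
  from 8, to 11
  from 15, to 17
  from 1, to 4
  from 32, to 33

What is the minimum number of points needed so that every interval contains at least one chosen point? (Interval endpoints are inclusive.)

Process intervals by earliest right end; each time one isn't hit yet, stab at its right endpoint.
By right end: [0,1]  [1,4]  [7,9]  [8,11]  [11,14]  [13,15]  [15,17]  [18,19]  [22,24]  [21,25]  [26,27]  [24,28]  [25,31]  [32,33]
[0,1] uncovered → point at 1; [7,9] uncovered → point at 9; [11,14] uncovered → point at 14; [15,17] uncovered → point at 17; [18,19] uncovered → point at 19; [22,24] uncovered → point at 24; [26,27] uncovered → point at 27; [32,33] uncovered → point at 33.
Points: 1, 9, 14, 17, 19, 24, 27, 33 (8 total).

8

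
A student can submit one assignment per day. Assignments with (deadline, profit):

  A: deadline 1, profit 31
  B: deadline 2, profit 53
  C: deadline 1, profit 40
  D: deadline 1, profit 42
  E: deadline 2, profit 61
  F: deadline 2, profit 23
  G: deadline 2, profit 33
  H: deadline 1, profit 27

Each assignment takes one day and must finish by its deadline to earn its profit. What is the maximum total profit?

114

By profit: E(d2,61), B(d2,53), D(d1,42), C(d1,40), G(d2,33), A(d1,31), H(d1,27), F(d2,23)
E→slot 2; B→slot 1; D skipped; C skipped; G skipped; A skipped; H skipped; F skipped.
Profit = 53 + 61 = 114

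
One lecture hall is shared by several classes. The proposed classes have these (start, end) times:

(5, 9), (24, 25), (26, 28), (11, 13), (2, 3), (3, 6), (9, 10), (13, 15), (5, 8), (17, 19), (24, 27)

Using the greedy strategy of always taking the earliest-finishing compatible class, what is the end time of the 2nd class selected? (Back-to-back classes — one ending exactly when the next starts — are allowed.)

6

Greedy by earliest finish: after sorting by end time, pick each interval compatible with the last pick.
By end time: (2,3), (3,6), (5,8), (5,9), (9,10), (11,13), (13,15), (17,19), (24,25), (24,27), (26,28).
Pick (2,3); next start ≥ 3 → (3,6); next start ≥ 6 → (9,10); next start ≥ 10 → (11,13); next start ≥ 13 → (13,15); next start ≥ 15 → (17,19); next start ≥ 19 → (24,25); next start ≥ 25 → (26,28).
Selected: (2,3) (3,6) (9,10) (11,13) (13,15) (17,19) (24,25) (26,28)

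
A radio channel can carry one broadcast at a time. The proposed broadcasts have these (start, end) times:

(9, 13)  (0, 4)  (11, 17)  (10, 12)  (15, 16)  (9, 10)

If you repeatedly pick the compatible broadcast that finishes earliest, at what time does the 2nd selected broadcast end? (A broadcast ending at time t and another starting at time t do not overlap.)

10

Sort by end time and greedily take each interval whose start is ≥ the last chosen end.
Sorted by end: (0,4)  (9,10)  (10,12)  (9,13)  (15,16)  (11,17)
take (0,4); take (9,10); take (10,12); take (15,16); skip (11,17).
Selected: (0,4) (9,10) (10,12) (15,16)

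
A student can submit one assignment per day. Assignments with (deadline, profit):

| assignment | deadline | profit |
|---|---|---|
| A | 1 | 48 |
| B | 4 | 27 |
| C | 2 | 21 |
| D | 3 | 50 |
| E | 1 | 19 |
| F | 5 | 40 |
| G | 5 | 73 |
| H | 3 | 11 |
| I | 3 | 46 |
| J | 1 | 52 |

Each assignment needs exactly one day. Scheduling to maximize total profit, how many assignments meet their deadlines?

5

Profit order: G=73 J=52 D=50 A=48 I=46 F=40 B=27 C=21 E=19 H=11
Assign: G→slot 5, J→slot 1, D→slot 3, A skipped, I→slot 2, F→slot 4, B skipped, C skipped, E skipped, H skipped.
Slots: [1:J] [2:I] [3:D] [4:F] [5:G]
5 of 10 scheduled.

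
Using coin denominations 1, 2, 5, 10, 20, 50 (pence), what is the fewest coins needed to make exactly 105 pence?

Greedy: take as many of the largest coin as possible, then repeat with the remainder.
105 − 2×50→5 − 1×5→0
Total coins = 2 + 1 = 3

3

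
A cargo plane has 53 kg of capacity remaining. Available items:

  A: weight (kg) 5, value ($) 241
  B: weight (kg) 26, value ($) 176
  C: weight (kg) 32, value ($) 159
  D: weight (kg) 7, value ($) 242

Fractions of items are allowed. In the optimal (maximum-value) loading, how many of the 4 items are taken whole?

3

Sort by value per unit weight and fill in that order.
Ratios (sorted): A 48.20, D 34.57, B 6.77, C 4.97
take A (5 @ 241); take D (7 @ 242); take B (26 @ 176); take 15/32 of C → 74.53. Capacity used 53/53.
3 item(s) taken whole; one partial (take 15/32 of C).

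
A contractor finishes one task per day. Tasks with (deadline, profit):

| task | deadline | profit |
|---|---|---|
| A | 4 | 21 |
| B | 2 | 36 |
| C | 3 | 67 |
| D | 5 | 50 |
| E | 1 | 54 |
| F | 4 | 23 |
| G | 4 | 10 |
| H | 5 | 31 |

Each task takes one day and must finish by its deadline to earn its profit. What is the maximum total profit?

238

Profit order: C=67 E=54 D=50 B=36 H=31 F=23 A=21 G=10
Assign: C→slot 3, E→slot 1, D→slot 5, B→slot 2, H→slot 4, F skipped, A skipped, G skipped.
Slots: [1:E] [2:B] [3:C] [4:H] [5:D]
Profit = 54 + 36 + 67 + 31 + 50 = 238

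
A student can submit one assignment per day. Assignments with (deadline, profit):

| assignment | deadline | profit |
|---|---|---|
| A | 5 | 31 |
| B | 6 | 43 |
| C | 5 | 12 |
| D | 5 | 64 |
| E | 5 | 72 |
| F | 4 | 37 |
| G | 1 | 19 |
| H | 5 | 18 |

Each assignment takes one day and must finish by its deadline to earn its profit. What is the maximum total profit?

266

Take jobs in profit order; each goes to the latest open slot no later than its deadline.
By profit: E(d5,72), D(d5,64), B(d6,43), F(d4,37), A(d5,31), G(d1,19), H(d5,18), C(d5,12)
E→slot 5; D→slot 4; B→slot 6; F→slot 3; A→slot 2; G→slot 1; H skipped; C skipped.
Profit = 19 + 31 + 37 + 64 + 72 + 43 = 266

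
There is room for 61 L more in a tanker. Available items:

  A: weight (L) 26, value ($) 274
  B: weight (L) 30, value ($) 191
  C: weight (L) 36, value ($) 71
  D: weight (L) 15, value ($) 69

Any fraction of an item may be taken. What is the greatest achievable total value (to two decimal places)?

488.00

Ratios (sorted): A 10.54, B 6.37, D 4.60, C 1.97
take A (26 @ 274); take B (30 @ 191); take 5/15 of D → 23.00. Capacity used 61/61.
Total value = 488.00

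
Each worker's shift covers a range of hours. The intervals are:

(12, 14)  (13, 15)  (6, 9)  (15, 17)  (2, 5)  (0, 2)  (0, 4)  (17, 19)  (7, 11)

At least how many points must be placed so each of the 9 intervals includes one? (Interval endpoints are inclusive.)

Sort by right endpoint; whenever an interval is uncovered, place a point at its right end.
By right end: [0,2]  [0,4]  [2,5]  [6,9]  [7,11]  [12,14]  [13,15]  [15,17]  [17,19]
[0,2] uncovered → point at 2; [6,9] uncovered → point at 9; [12,14] uncovered → point at 14; [15,17] uncovered → point at 17.
Points: 2, 9, 14, 17 (4 total).

4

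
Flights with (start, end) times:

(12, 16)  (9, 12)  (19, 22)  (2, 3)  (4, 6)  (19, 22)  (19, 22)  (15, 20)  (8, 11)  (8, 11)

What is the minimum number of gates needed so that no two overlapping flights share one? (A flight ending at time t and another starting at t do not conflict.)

4

Events (time:±→running): 2:+→1 3:-→0 4:+→1 6:-→0 8:+→1 8:+→2 9:+→3 11:-→2 11:-→1 12:-→0 12:+→1 15:+→2 16:-→1 19:+→2 19:+→3 19:+→4 … peak 4.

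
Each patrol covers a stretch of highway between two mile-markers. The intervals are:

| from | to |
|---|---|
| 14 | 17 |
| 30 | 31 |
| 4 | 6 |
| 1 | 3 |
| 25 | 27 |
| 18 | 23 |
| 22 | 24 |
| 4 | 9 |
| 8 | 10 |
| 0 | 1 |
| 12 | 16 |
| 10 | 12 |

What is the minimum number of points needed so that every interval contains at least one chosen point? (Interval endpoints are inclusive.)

Sort by right endpoint; whenever an interval is uncovered, place a point at its right end.
Sorted: [0,1] [1,3] [4,6] [4,9] [8,10] [10,12] [12,16] [14,17] [18,23] [22,24] [25,27] [30,31]
{[0,1],[1,3]} hit by 1; {[4,6],[4,9]} hit by 6; {[8,10],[10,12]} hit by 10; {[12,16],[14,17]} hit by 16; {[18,23],[22,24]} hit by 23; {[25,27]} hit by 27; {[30,31]} hit by 31.
Points: 1, 6, 10, 16, 23, 27, 31 (7 total).

7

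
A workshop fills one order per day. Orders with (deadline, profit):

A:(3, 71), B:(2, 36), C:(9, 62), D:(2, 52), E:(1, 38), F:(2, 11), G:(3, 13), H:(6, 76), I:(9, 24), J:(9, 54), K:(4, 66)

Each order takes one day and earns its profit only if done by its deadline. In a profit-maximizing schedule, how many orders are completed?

8

By profit: H(d6,76), A(d3,71), K(d4,66), C(d9,62), J(d9,54), D(d2,52), E(d1,38), B(d2,36), I(d9,24), G(d3,13), F(d2,11)
H→slot 6; A→slot 3; K→slot 4; C→slot 9; J→slot 8; D→slot 2; E→slot 1; B skipped; I→slot 7; G skipped; F skipped.
8 of 11 scheduled.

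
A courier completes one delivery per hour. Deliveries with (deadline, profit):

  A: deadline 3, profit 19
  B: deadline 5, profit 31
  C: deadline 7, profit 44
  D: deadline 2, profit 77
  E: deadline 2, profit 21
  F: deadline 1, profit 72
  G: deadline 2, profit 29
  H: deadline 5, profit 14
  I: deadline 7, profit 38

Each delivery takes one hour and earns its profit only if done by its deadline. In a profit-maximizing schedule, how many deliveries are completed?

By profit: D(d2,77), F(d1,72), C(d7,44), I(d7,38), B(d5,31), G(d2,29), E(d2,21), A(d3,19), H(d5,14)
D→slot 2; F→slot 1; C→slot 7; I→slot 6; B→slot 5; G skipped; E skipped; A→slot 3; H→slot 4.
7 of 9 scheduled.

7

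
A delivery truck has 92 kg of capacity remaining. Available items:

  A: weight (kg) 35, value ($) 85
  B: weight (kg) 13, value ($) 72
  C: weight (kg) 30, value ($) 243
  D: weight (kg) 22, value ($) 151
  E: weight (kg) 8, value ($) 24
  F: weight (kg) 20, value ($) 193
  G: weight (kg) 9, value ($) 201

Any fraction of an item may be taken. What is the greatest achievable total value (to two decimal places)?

Sort by value per unit weight and fill in that order.
Order: G (201/9=22.33) > F (193/20=9.65) > C (243/30=8.10) > D (151/22=6.86) > B (72/13=5.54) > E (24/8=3.00) > A (85/35=2.43)
Fill: take G (9 @ 201) → take F (20 @ 193) → take C (30 @ 243) → take D (22 @ 151) → take 11/13 of B → 60.92; 92/92 used.
Total value = 848.92

848.92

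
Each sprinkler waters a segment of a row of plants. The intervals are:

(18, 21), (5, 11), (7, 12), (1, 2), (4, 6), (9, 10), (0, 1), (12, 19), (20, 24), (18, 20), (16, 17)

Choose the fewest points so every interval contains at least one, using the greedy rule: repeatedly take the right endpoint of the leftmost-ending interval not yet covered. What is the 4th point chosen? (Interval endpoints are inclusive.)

17

Process intervals by earliest right end; each time one isn't hit yet, stab at its right endpoint.
Sorted: [0,1] [1,2] [4,6] [9,10] [5,11] [7,12] [16,17] [12,19] [18,20] [18,21] [20,24]
{[0,1],[1,2]} hit by 1; {[4,6]} hit by 6; {[9,10],[5,11],[7,12]} hit by 10; {[16,17],[12,19]} hit by 17; {[18,20],[18,21],[20,24]} hit by 20.
Points: 1, 6, 10, 17, 20 (5 total).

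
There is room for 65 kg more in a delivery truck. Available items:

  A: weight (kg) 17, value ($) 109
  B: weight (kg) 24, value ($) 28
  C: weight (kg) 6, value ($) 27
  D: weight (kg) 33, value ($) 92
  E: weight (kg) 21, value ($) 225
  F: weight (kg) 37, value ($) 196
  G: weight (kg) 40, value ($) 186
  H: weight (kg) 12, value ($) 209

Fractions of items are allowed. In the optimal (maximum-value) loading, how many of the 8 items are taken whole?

Order: H (209/12=17.42) > E (225/21=10.71) > A (109/17=6.41) > F (196/37=5.30) > G (186/40=4.65) > C (27/6=4.50) > D (92/33=2.79) > B (28/24=1.17)
Fill: take H (12 @ 209) → take E (21 @ 225) → take A (17 @ 109) → take 15/37 of F → 79.46; 65/65 used.
3 item(s) taken whole; one partial (take 15/37 of F).

3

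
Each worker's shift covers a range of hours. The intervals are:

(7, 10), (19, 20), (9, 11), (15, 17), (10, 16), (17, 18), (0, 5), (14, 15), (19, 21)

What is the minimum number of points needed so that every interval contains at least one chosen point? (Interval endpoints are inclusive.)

5

Sorted: [0,5] [7,10] [9,11] [14,15] [10,16] [15,17] [17,18] [19,20] [19,21]
{[0,5]} hit by 5; {[7,10],[9,11]} hit by 10; {[14,15],[10,16],[15,17]} hit by 15; {[17,18]} hit by 18; {[19,20],[19,21]} hit by 20.
Points: 5, 10, 15, 18, 20 (5 total).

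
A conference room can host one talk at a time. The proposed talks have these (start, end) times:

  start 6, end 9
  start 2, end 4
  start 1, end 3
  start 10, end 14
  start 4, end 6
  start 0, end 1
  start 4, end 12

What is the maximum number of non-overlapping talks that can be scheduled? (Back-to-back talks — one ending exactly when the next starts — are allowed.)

By end time: (0,1), (1,3), (2,4), (4,6), (6,9), (4,12), (10,14).
Pick (0,1); next start ≥ 1 → (1,3); next start ≥ 3 → (4,6); next start ≥ 6 → (6,9); next start ≥ 9 → (10,14).
Selected 5 talks.

5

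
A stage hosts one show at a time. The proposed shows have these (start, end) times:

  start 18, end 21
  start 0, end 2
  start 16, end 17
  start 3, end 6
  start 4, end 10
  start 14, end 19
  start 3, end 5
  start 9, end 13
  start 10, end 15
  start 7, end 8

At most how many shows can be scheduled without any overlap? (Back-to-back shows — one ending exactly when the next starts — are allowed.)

6

Greedy by earliest finish: after sorting by end time, pick each interval compatible with the last pick.
By end time: (0,2), (3,5), (3,6), (7,8), (4,10), (9,13), (10,15), (16,17), (14,19), (18,21).
Pick (0,2); next start ≥ 2 → (3,5); next start ≥ 5 → (7,8); next start ≥ 8 → (9,13); next start ≥ 13 → (16,17); next start ≥ 17 → (18,21).
Selected 6 shows.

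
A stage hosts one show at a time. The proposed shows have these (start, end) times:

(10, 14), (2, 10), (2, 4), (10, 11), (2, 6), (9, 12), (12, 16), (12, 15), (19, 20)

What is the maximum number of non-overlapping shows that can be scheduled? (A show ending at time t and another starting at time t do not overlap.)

4

By end time: (2,4), (2,6), (2,10), (10,11), (9,12), (10,14), (12,15), (12,16), (19,20).
Pick (2,4); next start ≥ 4 → (10,11); next start ≥ 11 → (12,15); next start ≥ 15 → (19,20).
Selected 4 shows.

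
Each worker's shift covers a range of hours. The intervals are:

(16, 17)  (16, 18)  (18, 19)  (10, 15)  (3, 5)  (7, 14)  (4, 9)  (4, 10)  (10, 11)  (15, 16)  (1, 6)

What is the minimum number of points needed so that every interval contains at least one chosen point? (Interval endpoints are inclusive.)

Process intervals by earliest right end; each time one isn't hit yet, stab at its right endpoint.
Sorted: [3,5] [1,6] [4,9] [4,10] [10,11] [7,14] [10,15] [15,16] [16,17] [16,18] [18,19]
{[3,5],[1,6],[4,9],[4,10]} hit by 5; {[10,11],[7,14],[10,15]} hit by 11; {[15,16],[16,17],[16,18]} hit by 16; {[18,19]} hit by 19.
Points: 5, 11, 16, 19 (4 total).

4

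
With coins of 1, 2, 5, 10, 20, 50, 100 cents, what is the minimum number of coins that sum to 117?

4

117 − 1×100→17 − 1×10→7 − 1×5→2 − 1×2→0
Total coins = 1 + 1 + 1 + 1 = 4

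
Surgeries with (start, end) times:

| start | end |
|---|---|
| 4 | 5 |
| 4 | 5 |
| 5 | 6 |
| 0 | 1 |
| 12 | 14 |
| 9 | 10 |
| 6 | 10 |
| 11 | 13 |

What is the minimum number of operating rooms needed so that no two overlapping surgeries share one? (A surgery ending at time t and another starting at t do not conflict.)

2

Events (time:±→running): 0:+→1 1:-→0 4:+→1 4:+→2 … peak 2.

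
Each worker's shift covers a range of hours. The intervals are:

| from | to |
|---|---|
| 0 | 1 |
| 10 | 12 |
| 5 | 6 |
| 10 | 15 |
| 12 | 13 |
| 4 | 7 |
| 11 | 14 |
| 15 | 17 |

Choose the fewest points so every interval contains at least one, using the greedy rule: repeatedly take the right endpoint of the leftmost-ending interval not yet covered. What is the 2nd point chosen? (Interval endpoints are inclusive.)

6

Sort by right endpoint; whenever an interval is uncovered, place a point at its right end.
By right end: [0,1]  [5,6]  [4,7]  [10,12]  [12,13]  [11,14]  [10,15]  [15,17]
[0,1] uncovered → point at 1; [5,6] uncovered → point at 6; [10,12] uncovered → point at 12; [15,17] uncovered → point at 17.
Points: 1, 6, 12, 17 (4 total).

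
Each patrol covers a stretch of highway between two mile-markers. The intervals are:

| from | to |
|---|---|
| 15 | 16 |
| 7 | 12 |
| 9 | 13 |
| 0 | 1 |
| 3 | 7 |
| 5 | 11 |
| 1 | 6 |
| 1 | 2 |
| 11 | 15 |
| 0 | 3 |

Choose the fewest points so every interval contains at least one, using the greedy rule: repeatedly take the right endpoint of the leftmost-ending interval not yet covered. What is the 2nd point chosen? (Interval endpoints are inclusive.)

7

Sort by right endpoint; whenever an interval is uncovered, place a point at its right end.
Sorted: [0,1] [1,2] [0,3] [1,6] [3,7] [5,11] [7,12] [9,13] [11,15] [15,16]
{[0,1],[1,2],[0,3],[1,6]} hit by 1; {[3,7],[5,11],[7,12]} hit by 7; {[9,13],[11,15]} hit by 13; {[15,16]} hit by 16.
Points: 1, 7, 13, 16 (4 total).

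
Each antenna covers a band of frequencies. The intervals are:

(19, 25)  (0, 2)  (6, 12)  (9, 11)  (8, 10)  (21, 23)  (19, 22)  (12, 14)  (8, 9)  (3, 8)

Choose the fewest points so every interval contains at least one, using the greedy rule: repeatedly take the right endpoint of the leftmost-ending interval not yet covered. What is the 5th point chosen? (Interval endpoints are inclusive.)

22

Process intervals by earliest right end; each time one isn't hit yet, stab at its right endpoint.
Sorted: [0,2] [3,8] [8,9] [8,10] [9,11] [6,12] [12,14] [19,22] [21,23] [19,25]
{[0,2]} hit by 2; {[3,8],[8,9],[8,10]} hit by 8; {[9,11],[6,12]} hit by 11; {[12,14]} hit by 14; {[19,22],[21,23],[19,25]} hit by 22.
Points: 2, 8, 11, 14, 22 (5 total).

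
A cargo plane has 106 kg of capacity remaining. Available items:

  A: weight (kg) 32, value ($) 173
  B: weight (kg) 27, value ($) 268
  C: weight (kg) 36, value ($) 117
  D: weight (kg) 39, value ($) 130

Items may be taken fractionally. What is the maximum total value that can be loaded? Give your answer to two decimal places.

597.00

Order: B (268/27=9.93) > A (173/32=5.41) > D (130/39=3.33) > C (117/36=3.25)
Fill: take B (27 @ 268) → take A (32 @ 173) → take D (39 @ 130) → take 8/36 of C → 26.00; 106/106 used.
Total value = 597.00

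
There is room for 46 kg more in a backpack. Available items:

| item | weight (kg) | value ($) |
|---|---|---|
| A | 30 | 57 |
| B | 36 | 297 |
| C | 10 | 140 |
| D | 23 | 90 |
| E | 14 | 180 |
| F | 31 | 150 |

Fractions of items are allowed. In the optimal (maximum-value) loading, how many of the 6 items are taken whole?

2

Sort by value per unit weight and fill in that order.
Order: C (140/10=14.00) > E (180/14=12.86) > B (297/36=8.25) > F (150/31=4.84) > D (90/23=3.91) > A (57/30=1.90)
Fill: take C (10 @ 140) → take E (14 @ 180) → take 22/36 of B → 181.50; 46/46 used.
2 item(s) taken whole; one partial (take 22/36 of B).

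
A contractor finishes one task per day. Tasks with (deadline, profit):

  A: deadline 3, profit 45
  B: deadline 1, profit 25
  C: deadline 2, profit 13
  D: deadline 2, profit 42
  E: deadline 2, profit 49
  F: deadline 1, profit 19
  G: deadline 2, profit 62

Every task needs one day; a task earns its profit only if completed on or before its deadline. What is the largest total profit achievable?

156

Profit order: G=62 E=49 A=45 D=42 B=25 F=19 C=13
Assign: G→slot 2, E→slot 1, A→slot 3, D skipped, B skipped, F skipped, C skipped.
Slots: [1:E] [2:G] [3:A]
Profit = 49 + 62 + 45 = 156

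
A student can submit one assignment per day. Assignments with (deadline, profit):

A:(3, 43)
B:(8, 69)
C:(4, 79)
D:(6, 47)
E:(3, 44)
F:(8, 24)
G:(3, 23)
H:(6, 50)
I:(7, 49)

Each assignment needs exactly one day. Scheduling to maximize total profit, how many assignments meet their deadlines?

By profit: C(d4,79), B(d8,69), H(d6,50), I(d7,49), D(d6,47), E(d3,44), A(d3,43), F(d8,24), G(d3,23)
C→slot 4; B→slot 8; H→slot 6; I→slot 7; D→slot 5; E→slot 3; A→slot 2; F→slot 1; G skipped.
8 of 9 scheduled.

8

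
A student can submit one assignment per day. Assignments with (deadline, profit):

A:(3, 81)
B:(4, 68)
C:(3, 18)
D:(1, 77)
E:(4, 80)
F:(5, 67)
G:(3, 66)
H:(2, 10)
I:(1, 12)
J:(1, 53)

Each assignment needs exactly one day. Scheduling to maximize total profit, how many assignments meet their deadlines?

5

Profit order: A=81 E=80 D=77 B=68 F=67 G=66 J=53 C=18 I=12 H=10
Assign: A→slot 3, E→slot 4, D→slot 1, B→slot 2, F→slot 5, G skipped, J skipped, C skipped, I skipped, H skipped.
Slots: [1:D] [2:B] [3:A] [4:E] [5:F]
5 of 10 scheduled.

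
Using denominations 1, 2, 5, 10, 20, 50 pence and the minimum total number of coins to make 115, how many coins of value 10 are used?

1

Use the largest denomination that fits, subtract, and repeat.
115 = 2×50 + 1×10 + 1×5
Count of 10: 1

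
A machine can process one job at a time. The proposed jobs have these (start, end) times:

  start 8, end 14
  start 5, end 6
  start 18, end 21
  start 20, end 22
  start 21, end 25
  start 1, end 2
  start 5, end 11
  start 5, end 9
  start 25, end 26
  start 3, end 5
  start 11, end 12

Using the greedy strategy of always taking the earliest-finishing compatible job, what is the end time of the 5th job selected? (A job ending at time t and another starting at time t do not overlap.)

21

By end time: (1,2), (3,5), (5,6), (5,9), (5,11), (11,12), (8,14), (18,21), (20,22), (21,25), (25,26).
Pick (1,2); next start ≥ 2 → (3,5); next start ≥ 5 → (5,6); next start ≥ 6 → (11,12); next start ≥ 12 → (18,21); next start ≥ 21 → (21,25); next start ≥ 25 → (25,26).
Selected: (1,2) (3,5) (5,6) (11,12) (18,21) (21,25) (25,26)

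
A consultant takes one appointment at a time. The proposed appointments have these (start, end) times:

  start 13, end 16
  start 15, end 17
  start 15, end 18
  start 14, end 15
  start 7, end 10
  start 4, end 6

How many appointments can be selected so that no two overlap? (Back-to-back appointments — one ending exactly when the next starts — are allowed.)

4

Order by finish time; keep every interval that doesn't clash with the previous kept one.
By end time: (4,6), (7,10), (14,15), (13,16), (15,17), (15,18).
Pick (4,6); next start ≥ 6 → (7,10); next start ≥ 10 → (14,15); next start ≥ 15 → (15,17).
Selected 4 appointments.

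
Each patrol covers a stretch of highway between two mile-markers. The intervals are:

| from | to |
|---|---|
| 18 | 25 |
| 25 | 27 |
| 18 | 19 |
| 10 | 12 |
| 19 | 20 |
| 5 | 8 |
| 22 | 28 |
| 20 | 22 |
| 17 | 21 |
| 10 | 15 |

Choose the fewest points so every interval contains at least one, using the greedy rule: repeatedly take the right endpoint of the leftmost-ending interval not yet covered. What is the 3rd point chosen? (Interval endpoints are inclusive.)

19

Process intervals by earliest right end; each time one isn't hit yet, stab at its right endpoint.
Sorted: [5,8] [10,12] [10,15] [18,19] [19,20] [17,21] [20,22] [18,25] [25,27] [22,28]
{[5,8]} hit by 8; {[10,12],[10,15]} hit by 12; {[18,19],[19,20],[17,21]} hit by 19; {[20,22],[18,25]} hit by 22; {[25,27],[22,28]} hit by 27.
Points: 8, 12, 19, 22, 27 (5 total).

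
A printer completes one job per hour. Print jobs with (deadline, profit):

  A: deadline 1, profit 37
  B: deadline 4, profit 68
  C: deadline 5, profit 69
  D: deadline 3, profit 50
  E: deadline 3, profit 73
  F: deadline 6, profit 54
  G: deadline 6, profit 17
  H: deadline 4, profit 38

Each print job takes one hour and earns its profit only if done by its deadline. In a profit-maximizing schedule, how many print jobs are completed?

Sort by profit descending; place each in the latest free slot ≤ its deadline.
Profit order: E=73 C=69 B=68 F=54 D=50 H=38 A=37 G=17
Assign: E→slot 3, C→slot 5, B→slot 4, F→slot 6, D→slot 2, H→slot 1, A skipped, G skipped.
Slots: [1:H] [2:D] [3:E] [4:B] [5:C] [6:F]
6 of 8 scheduled.

6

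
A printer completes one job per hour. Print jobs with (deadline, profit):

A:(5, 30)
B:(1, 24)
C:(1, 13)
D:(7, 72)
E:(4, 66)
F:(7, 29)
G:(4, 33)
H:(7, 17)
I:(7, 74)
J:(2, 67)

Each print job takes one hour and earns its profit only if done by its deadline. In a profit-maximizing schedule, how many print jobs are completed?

By profit: I(d7,74), D(d7,72), J(d2,67), E(d4,66), G(d4,33), A(d5,30), F(d7,29), B(d1,24), H(d7,17), C(d1,13)
I→slot 7; D→slot 6; J→slot 2; E→slot 4; G→slot 3; A→slot 5; F→slot 1; B skipped; H skipped; C skipped.
7 of 10 scheduled.

7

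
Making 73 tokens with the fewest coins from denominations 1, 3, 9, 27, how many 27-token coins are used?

2

73 − 2×27→19 − 2×9→1 − 1×1→0
Count of 27: 2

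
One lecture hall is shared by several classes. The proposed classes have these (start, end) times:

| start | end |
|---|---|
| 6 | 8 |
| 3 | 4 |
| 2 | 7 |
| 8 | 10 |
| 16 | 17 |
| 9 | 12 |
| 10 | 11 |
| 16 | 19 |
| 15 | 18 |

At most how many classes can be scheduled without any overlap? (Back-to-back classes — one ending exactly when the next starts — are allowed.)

Sort by end time and greedily take each interval whose start is ≥ the last chosen end.
By end time: (3,4), (2,7), (6,8), (8,10), (10,11), (9,12), (16,17), (15,18), (16,19).
Pick (3,4); next start ≥ 4 → (6,8); next start ≥ 8 → (8,10); next start ≥ 10 → (10,11); next start ≥ 11 → (16,17).
Selected 5 classes.

5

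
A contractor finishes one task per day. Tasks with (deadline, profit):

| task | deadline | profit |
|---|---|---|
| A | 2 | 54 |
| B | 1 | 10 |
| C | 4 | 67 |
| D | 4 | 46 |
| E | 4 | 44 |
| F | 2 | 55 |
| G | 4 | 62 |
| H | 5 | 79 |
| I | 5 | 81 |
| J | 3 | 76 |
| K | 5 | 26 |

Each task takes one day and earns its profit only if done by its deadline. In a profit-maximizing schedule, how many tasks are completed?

By profit: I(d5,81), H(d5,79), J(d3,76), C(d4,67), G(d4,62), F(d2,55), A(d2,54), D(d4,46), E(d4,44), K(d5,26), B(d1,10)
I→slot 5; H→slot 4; J→slot 3; C→slot 2; G→slot 1; F skipped; A skipped; D skipped; E skipped; K skipped; B skipped.
5 of 11 scheduled.

5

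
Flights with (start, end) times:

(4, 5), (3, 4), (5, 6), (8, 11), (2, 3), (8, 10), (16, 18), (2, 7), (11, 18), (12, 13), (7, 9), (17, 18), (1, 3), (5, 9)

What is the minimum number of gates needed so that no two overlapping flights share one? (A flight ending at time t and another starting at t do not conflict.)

The answer is the maximum number of intervals overlapping at any instant.
starts: [1, 2, 2, 3, 4, 5, 5, 7, 8, 8, 11, 12, 16, 17]
ends:   [3, 3, 4, 5, 6, 7, 9, 9, 10, 11, 13, 18, 18, 18]
s1→1 s2→2 s2→3 e3→2 e3→1 s3→2 e4→1 s4→2 e5→1 s5→2 s5→3 e6→2 e7→1 s7→2 s8→3 s8→4  — peak 4.

4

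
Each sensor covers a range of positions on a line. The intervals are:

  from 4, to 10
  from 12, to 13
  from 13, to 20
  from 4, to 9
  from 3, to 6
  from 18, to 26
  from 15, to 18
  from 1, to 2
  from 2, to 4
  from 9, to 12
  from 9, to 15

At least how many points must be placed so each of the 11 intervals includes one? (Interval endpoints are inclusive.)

4

By right end: [1,2]  [2,4]  [3,6]  [4,9]  [4,10]  [9,12]  [12,13]  [9,15]  [15,18]  [13,20]  [18,26]
[1,2] uncovered → point at 2; [3,6] uncovered → point at 6; [9,12] uncovered → point at 12; [15,18] uncovered → point at 18.
Points: 2, 6, 12, 18 (4 total).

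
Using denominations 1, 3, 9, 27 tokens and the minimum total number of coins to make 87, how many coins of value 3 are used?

Greedy: take as many of the largest coin as possible, then repeat with the remainder.
87 = 3×27 + 2×3
Count of 3: 2

2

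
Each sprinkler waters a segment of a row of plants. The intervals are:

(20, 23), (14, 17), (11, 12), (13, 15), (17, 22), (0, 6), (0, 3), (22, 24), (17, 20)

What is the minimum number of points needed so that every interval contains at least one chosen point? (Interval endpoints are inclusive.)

5

Process intervals by earliest right end; each time one isn't hit yet, stab at its right endpoint.
By right end: [0,3]  [0,6]  [11,12]  [13,15]  [14,17]  [17,20]  [17,22]  [20,23]  [22,24]
[0,3] uncovered → point at 3; [11,12] uncovered → point at 12; [13,15] uncovered → point at 15; [17,20] uncovered → point at 20; [22,24] uncovered → point at 24.
Points: 3, 12, 15, 20, 24 (5 total).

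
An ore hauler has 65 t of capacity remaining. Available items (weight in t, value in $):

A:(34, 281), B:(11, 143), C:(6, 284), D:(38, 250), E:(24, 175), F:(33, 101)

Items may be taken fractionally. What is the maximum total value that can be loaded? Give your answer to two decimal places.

810.08

Sort by value per unit weight and fill in that order.
Ratios (sorted): C 47.33, B 13.00, A 8.26, E 7.29, D 6.58, F 3.06
take C (6 @ 284); take B (11 @ 143); take A (34 @ 281); take 14/24 of E → 102.08. Capacity used 65/65.
Total value = 810.08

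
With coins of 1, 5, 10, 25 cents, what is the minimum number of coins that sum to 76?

Use the largest denomination that fits, subtract, and repeat.
76 − 3×25→1 − 1×1→0
Total coins = 3 + 1 = 4

4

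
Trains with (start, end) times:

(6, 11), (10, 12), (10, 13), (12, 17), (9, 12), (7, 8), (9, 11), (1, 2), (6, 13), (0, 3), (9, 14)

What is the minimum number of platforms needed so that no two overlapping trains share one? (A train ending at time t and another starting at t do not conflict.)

The answer is the maximum number of intervals overlapping at any instant.
starts: [0, 1, 6, 6, 7, 9, 9, 9, 10, 10, 12]
ends:   [2, 3, 8, 11, 11, 12, 12, 13, 13, 14, 17]
s0→1 s1→2 e2→1 e3→0 s6→1 s6→2 s7→3 e8→2 s9→3 s9→4 s9→5 s10→6 s10→7  — peak 7.

7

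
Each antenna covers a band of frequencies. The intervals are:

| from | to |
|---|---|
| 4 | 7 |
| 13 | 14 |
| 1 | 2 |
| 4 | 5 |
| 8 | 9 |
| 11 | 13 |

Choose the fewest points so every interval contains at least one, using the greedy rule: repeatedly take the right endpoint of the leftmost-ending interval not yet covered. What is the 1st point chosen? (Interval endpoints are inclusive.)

2

Sort by right endpoint; whenever an interval is uncovered, place a point at its right end.
Sorted: [1,2] [4,5] [4,7] [8,9] [11,13] [13,14]
{[1,2]} hit by 2; {[4,5],[4,7]} hit by 5; {[8,9]} hit by 9; {[11,13],[13,14]} hit by 13.
Points: 2, 5, 9, 13 (4 total).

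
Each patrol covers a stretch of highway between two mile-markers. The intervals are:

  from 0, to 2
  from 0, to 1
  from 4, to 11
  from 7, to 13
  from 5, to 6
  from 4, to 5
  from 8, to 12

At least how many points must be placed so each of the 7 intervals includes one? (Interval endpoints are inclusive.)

Process intervals by earliest right end; each time one isn't hit yet, stab at its right endpoint.
By right end: [0,1]  [0,2]  [4,5]  [5,6]  [4,11]  [8,12]  [7,13]
[0,1] uncovered → point at 1; [4,5] uncovered → point at 5; [8,12] uncovered → point at 12.
Points: 1, 5, 12 (3 total).

3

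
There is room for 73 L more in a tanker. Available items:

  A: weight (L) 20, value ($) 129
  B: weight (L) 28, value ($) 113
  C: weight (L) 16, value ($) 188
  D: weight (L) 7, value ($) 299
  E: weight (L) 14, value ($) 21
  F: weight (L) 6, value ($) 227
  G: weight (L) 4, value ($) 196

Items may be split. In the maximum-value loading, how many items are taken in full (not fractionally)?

5

Order: G (196/4=49.00) > D (299/7=42.71) > F (227/6=37.83) > C (188/16=11.75) > A (129/20=6.45) > B (113/28=4.04) > E (21/14=1.50)
Fill: take G (4 @ 196) → take D (7 @ 299) → take F (6 @ 227) → take C (16 @ 188) → take A (20 @ 129) → take 20/28 of B → 80.71; 73/73 used.
5 item(s) taken whole; one partial (take 20/28 of B).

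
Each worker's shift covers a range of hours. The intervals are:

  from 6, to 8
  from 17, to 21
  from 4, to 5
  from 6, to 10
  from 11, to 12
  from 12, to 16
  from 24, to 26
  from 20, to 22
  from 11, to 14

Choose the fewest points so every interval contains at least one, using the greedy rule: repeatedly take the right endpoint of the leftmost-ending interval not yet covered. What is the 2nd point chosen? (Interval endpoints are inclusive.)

8

Process intervals by earliest right end; each time one isn't hit yet, stab at its right endpoint.
By right end: [4,5]  [6,8]  [6,10]  [11,12]  [11,14]  [12,16]  [17,21]  [20,22]  [24,26]
[4,5] uncovered → point at 5; [6,8] uncovered → point at 8; [11,12] uncovered → point at 12; [17,21] uncovered → point at 21; [24,26] uncovered → point at 26.
Points: 5, 8, 12, 21, 26 (5 total).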